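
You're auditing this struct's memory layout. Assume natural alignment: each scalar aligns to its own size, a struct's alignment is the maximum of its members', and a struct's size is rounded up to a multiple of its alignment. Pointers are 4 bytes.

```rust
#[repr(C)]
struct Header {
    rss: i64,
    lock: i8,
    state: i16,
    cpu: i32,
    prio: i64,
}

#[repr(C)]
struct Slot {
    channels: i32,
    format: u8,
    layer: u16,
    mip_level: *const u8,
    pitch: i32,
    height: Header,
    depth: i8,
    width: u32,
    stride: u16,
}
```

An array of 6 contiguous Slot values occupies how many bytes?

336

Header: 0..8  rss  (8B, 8-aligned); 8..9  lock  (1B, 1-aligned); 9..10  -- padding (1B); 10..12  state  (2B, 2-aligned); 12..16  cpu  (4B, 4-aligned); 16..24  prio  (8B, 8-aligned); sizeof = 24, alignof = 8
0..4  channels  (4B, 4-aligned)
4..5  format  (1B, 1-aligned)
5..6  -- padding (1B)
6..8  layer  (2B, 2-aligned)
8..12  mip_level  (4B, 4-aligned)
12..16  pitch  (4B, 4-aligned)
16..40  height  (24B, 8-aligned)
40..41  depth  (1B, 1-aligned)
41..44  -- padding (3B)
44..48  width  (4B, 4-aligned)
48..50  stride  (2B, 2-aligned)
50..56  -- tail padding (6B)
sizeof = 56, alignof = 8
array of 6: 6 × 56 = 336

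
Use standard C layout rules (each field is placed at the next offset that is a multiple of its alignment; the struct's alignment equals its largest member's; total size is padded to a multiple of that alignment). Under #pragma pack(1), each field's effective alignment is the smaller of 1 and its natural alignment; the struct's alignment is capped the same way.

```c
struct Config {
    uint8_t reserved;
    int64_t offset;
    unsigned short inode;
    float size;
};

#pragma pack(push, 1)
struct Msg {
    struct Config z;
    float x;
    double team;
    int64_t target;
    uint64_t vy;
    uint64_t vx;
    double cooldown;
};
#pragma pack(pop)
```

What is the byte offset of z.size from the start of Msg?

20

Config: @0: reserved [1B, align 1] → 1; +7 pad (align 8); @8: offset [8B, align 8] → 16; @16: inode [2B, align 2] → 18; +2 pad (align 4); @20: size [4B, align 4] → 24; size 24, align 8
@0: z [24B, align 1] → 24
within Config: size at 20
0 + 20 = 20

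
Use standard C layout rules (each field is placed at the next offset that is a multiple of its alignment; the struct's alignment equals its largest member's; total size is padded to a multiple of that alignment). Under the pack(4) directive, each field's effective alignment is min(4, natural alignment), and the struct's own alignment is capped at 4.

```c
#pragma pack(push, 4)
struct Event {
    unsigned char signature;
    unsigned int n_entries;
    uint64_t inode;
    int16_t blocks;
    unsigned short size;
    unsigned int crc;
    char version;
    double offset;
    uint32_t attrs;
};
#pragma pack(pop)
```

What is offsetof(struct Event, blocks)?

signature at 0 (size 1, align 1) → ends 1
pad 3 to align 4 for n_entries
n_entries at 4 (size 4, align 4) → ends 8
inode at 8 (size 8, align 4) → ends 16
blocks at 16 (size 2, align 2) → ends 18

16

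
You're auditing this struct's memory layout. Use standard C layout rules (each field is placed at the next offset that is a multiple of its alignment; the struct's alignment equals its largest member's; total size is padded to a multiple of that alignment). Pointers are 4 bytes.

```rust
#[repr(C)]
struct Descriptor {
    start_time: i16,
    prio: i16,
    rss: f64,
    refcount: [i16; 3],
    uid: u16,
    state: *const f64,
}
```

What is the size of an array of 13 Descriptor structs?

@0: start_time [2B, align 2] → 2
@2: prio [2B, align 2] → 4
+4 pad (align 8)
@8: rss [8B, align 8] → 16
@16: refcount [6B, align 2] → 22
@22: uid [2B, align 2] → 24
@24: state [4B, align 4] → 28
+4 tail pad (align 8)
size 32, align 8
array of 13: 13 × 32 = 416

416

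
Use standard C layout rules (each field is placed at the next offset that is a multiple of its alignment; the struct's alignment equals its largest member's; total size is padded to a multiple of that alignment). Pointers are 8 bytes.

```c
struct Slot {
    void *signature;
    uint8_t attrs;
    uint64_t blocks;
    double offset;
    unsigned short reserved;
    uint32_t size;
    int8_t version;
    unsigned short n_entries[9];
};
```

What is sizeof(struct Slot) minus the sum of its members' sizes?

14

@0: signature [8B, align 8] → 8
@8: attrs [1B, align 1] → 9
+7 pad (align 8)
@16: blocks [8B, align 8] → 24
@24: offset [8B, align 8] → 32
@32: reserved [2B, align 2] → 34
+2 pad (align 4)
@36: size [4B, align 4] → 40
@40: version [1B, align 1] → 41
+1 pad (align 2)
@42: n_entries [18B, align 2] → 60
+4 tail pad (align 8)
size 64, align 8
data bytes 50, size 64 → padding 14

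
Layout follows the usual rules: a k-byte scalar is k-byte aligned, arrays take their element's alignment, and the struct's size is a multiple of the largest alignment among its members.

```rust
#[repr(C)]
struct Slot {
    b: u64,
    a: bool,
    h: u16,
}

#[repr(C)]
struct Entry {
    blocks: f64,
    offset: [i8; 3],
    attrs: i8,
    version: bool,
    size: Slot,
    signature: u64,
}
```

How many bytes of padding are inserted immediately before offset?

0

Slot: @0: b [8B, align 8] → 8; @8: a [1B, align 1] → 9; +1 pad (align 2); @10: h [2B, align 2] → 12; +4 tail pad (align 8); size 16, align 8
@0: blocks [8B, align 8] → 8
@8: offset [3B, align 1] → 11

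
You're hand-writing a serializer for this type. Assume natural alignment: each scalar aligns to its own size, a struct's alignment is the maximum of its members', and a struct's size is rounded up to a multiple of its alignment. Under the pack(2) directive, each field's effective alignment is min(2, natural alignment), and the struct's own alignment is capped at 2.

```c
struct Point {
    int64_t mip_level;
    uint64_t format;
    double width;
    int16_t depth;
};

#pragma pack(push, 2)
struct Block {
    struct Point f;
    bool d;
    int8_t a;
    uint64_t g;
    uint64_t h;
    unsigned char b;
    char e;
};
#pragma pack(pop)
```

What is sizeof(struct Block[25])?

Point: mip_level at 0 (size 8, align 8) → ends 8; format at 8 (size 8, align 8) → ends 16; width at 16 (size 8, align 8) → ends 24; depth at 24 (size 2, align 2) → ends 26; tail pad 6 to reach multiple of 8; total 32 bytes, alignment 8
f at 0 (size 32, align 2) → ends 32
d at 32 (size 1, align 1) → ends 33
a at 33 (size 1, align 1) → ends 34
g at 34 (size 8, align 2) → ends 42
h at 42 (size 8, align 2) → ends 50
b at 50 (size 1, align 1) → ends 51
e at 51 (size 1, align 1) → ends 52
total 52 bytes, alignment 2
array of 25: 25 × 52 = 1300

1300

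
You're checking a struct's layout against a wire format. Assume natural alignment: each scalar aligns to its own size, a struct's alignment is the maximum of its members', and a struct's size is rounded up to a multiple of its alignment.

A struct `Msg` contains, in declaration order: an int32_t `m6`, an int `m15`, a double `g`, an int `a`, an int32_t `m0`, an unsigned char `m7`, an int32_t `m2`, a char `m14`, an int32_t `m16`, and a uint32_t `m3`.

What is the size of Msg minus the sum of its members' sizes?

@0: m6 [4B, align 4] → 4
@4: m15 [4B, align 4] → 8
@8: g [8B, align 8] → 16
@16: a [4B, align 4] → 20
@20: m0 [4B, align 4] → 24
@24: m7 [1B, align 1] → 25
+3 pad (align 4)
@28: m2 [4B, align 4] → 32
@32: m14 [1B, align 1] → 33
+3 pad (align 4)
@36: m16 [4B, align 4] → 40
@40: m3 [4B, align 4] → 44
+4 tail pad (align 8)
size 48, align 8
data bytes 38, size 48 → padding 10

10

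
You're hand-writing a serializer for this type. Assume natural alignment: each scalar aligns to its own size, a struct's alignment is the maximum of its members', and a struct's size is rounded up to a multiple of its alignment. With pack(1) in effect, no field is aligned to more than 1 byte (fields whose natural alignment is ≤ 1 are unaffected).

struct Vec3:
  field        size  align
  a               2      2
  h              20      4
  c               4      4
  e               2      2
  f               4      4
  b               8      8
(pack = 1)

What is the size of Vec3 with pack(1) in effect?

40

0..2  a  (2B, 1-aligned)
2..22  h  (20B, 1-aligned)
22..26  c  (4B, 1-aligned)
26..28  e  (2B, 1-aligned)
28..32  f  (4B, 1-aligned)
32..40  b  (8B, 1-aligned)
sizeof = 40, alignof = 1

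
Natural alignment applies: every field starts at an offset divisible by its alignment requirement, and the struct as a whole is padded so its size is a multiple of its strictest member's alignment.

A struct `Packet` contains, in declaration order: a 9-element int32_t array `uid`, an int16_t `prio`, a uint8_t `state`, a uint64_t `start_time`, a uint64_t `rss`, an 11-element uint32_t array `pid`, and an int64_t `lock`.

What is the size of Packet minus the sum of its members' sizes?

uid at 0 (size 36, align 4) → ends 36
prio at 36 (size 2, align 2) → ends 38
state at 38 (size 1, align 1) → ends 39
pad 1 to align 8 for start_time
start_time at 40 (size 8, align 8) → ends 48
rss at 48 (size 8, align 8) → ends 56
pid at 56 (size 44, align 4) → ends 100
pad 4 to align 8 for lock
lock at 104 (size 8, align 8) → ends 112
total 112 bytes, alignment 8
data bytes 107, size 112 → padding 5

5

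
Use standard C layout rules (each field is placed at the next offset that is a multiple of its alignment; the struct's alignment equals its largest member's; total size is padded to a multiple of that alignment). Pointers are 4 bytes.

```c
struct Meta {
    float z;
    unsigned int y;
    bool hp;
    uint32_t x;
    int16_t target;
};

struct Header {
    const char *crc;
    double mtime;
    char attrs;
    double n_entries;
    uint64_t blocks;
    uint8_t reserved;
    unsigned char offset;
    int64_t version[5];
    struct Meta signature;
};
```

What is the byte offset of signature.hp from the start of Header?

Meta: @0: z [4B, align 4] → 4; @4: y [4B, align 4] → 8; @8: hp [1B, align 1] → 9; +3 pad (align 4); @12: x [4B, align 4] → 16; @16: target [2B, align 2] → 18; +2 tail pad (align 4); size 20, align 4
@0: crc [4B, align 4] → 4
+4 pad (align 8)
@8: mtime [8B, align 8] → 16
@16: attrs [1B, align 1] → 17
+7 pad (align 8)
@24: n_entries [8B, align 8] → 32
@32: blocks [8B, align 8] → 40
@40: reserved [1B, align 1] → 41
@41: offset [1B, align 1] → 42
+6 pad (align 8)
@48: version [40B, align 8] → 88
@88: signature [20B, align 4] → 108
within Meta: hp at 8
88 + 8 = 96

96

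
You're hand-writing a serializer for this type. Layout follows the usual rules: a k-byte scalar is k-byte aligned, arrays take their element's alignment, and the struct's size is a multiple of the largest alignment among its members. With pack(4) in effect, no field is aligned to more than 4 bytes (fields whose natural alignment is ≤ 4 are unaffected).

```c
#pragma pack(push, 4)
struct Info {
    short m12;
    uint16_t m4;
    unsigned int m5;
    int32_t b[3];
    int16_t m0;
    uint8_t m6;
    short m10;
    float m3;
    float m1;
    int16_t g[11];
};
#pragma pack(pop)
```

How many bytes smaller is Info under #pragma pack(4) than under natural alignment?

natural layout:
  m12 at 0 (size 2, align 2) → ends 2
  m4 at 2 (size 2, align 2) → ends 4
  m5 at 4 (size 4, align 4) → ends 8
  b at 8 (size 12, align 4) → ends 20
  m0 at 20 (size 2, align 2) → ends 22
  m6 at 22 (size 1, align 1) → ends 23
  pad 1 to align 2 for m10
  m10 at 24 (size 2, align 2) → ends 26
  pad 2 to align 4 for m3
  m3 at 28 (size 4, align 4) → ends 32
  m1 at 32 (size 4, align 4) → ends 36
  g at 36 (size 22, align 2) → ends 58
  tail pad 2 to reach multiple of 4
  total 60 bytes, alignment 4
packed(4) layout:
  m12 at 0 (size 2, align 2) → ends 2
  m4 at 2 (size 2, align 2) → ends 4
  m5 at 4 (size 4, align 4) → ends 8
  b at 8 (size 12, align 4) → ends 20
  m0 at 20 (size 2, align 2) → ends 22
  m6 at 22 (size 1, align 1) → ends 23
  pad 1 to align 2 for m10
  m10 at 24 (size 2, align 2) → ends 26
  pad 2 to align 4 for m3
  m3 at 28 (size 4, align 4) → ends 32
  m1 at 32 (size 4, align 4) → ends 36
  g at 36 (size 22, align 2) → ends 58
  tail pad 2 to reach multiple of 4
  total 60 bytes, alignment 4
60 − 60 = 0

0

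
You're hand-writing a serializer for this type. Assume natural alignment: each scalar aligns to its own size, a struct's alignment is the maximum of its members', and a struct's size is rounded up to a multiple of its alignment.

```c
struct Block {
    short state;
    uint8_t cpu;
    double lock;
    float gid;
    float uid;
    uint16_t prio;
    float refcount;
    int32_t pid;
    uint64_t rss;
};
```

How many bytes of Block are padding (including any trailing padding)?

@0: state [2B, align 2] → 2
@2: cpu [1B, align 1] → 3
+5 pad (align 8)
@8: lock [8B, align 8] → 16
@16: gid [4B, align 4] → 20
@20: uid [4B, align 4] → 24
@24: prio [2B, align 2] → 26
+2 pad (align 4)
@28: refcount [4B, align 4] → 32
@32: pid [4B, align 4] → 36
+4 pad (align 8)
@40: rss [8B, align 8] → 48
size 48, align 8
data bytes 37, size 48 → padding 11

11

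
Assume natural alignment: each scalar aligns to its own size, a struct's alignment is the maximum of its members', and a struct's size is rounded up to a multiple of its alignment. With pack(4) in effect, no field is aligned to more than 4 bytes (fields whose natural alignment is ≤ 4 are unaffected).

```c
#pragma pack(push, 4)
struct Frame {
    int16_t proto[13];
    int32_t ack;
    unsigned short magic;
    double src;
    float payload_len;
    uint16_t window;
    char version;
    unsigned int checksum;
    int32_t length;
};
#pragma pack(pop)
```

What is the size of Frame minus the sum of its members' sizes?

5

@0: proto [26B, align 2] → 26
+2 pad (align 4)
@28: ack [4B, align 4] → 32
@32: magic [2B, align 2] → 34
+2 pad (align 4)
@36: src [8B, align 4] → 44
@44: payload_len [4B, align 4] → 48
@48: window [2B, align 2] → 50
@50: version [1B, align 1] → 51
+1 pad (align 4)
@52: checksum [4B, align 4] → 56
@56: length [4B, align 4] → 60
size 60, align 4
data bytes 55, size 60 → padding 5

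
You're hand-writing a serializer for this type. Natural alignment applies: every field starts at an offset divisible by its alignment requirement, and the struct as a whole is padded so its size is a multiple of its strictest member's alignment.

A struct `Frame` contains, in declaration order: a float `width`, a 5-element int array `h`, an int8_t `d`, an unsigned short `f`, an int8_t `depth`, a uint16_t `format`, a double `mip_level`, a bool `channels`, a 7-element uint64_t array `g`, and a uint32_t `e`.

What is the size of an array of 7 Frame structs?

784

0..4  width  (4B, 4-aligned)
4..24  h  (20B, 4-aligned)
24..25  d  (1B, 1-aligned)
25..26  -- padding (1B)
26..28  f  (2B, 2-aligned)
28..29  depth  (1B, 1-aligned)
29..30  -- padding (1B)
30..32  format  (2B, 2-aligned)
32..40  mip_level  (8B, 8-aligned)
40..41  channels  (1B, 1-aligned)
41..48  -- padding (7B)
48..104  g  (56B, 8-aligned)
104..108  e  (4B, 4-aligned)
108..112  -- tail padding (4B)
sizeof = 112, alignof = 8
array of 7: 7 × 112 = 784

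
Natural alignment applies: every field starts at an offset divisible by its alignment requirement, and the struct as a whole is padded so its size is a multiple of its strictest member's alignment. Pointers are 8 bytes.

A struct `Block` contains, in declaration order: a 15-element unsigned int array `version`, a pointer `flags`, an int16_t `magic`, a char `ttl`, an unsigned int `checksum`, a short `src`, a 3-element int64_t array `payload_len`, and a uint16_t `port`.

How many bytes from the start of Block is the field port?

version at 0 (size 60, align 4) → ends 60
pad 4 to align 8 for flags
flags at 64 (size 8, align 8) → ends 72
magic at 72 (size 2, align 2) → ends 74
ttl at 74 (size 1, align 1) → ends 75
pad 1 to align 4 for checksum
checksum at 76 (size 4, align 4) → ends 80
src at 80 (size 2, align 2) → ends 82
pad 6 to align 8 for payload_len
payload_len at 88 (size 24, align 8) → ends 112
port at 112 (size 2, align 2) → ends 114

112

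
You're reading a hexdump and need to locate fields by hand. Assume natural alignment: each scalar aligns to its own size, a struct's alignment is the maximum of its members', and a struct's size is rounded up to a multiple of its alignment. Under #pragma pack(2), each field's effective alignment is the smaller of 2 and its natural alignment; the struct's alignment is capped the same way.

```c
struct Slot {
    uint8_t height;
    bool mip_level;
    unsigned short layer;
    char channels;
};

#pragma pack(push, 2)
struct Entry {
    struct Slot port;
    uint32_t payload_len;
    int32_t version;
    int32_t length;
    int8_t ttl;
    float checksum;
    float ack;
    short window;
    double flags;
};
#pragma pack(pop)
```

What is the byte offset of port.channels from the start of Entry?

Slot: @0: height [1B, align 1] → 1; @1: mip_level [1B, align 1] → 2; @2: layer [2B, align 2] → 4; @4: channels [1B, align 1] → 5; +1 tail pad (align 2); size 6, align 2
@0: port [6B, align 2] → 6
within Slot: channels at 4
0 + 4 = 4

4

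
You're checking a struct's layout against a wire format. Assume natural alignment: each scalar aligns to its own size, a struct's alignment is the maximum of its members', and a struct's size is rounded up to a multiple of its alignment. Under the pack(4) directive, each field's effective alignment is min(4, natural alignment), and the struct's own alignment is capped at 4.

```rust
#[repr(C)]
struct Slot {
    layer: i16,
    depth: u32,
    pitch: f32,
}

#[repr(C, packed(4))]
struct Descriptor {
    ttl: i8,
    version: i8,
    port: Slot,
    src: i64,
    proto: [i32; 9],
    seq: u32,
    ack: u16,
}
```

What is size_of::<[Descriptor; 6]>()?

Slot: 0..2  layer  (2B, 2-aligned); 2..4  -- padding (2B); 4..8  depth  (4B, 4-aligned); 8..12  pitch  (4B, 4-aligned); sizeof = 12, alignof = 4
0..1  ttl  (1B, 1-aligned)
1..2  version  (1B, 1-aligned)
2..4  -- padding (2B)
4..16  port  (12B, 4-aligned)
16..24  src  (8B, 4-aligned)
24..60  proto  (36B, 4-aligned)
60..64  seq  (4B, 4-aligned)
64..66  ack  (2B, 2-aligned)
66..68  -- tail padding (2B)
sizeof = 68, alignof = 4
array of 6: 6 × 68 = 408

408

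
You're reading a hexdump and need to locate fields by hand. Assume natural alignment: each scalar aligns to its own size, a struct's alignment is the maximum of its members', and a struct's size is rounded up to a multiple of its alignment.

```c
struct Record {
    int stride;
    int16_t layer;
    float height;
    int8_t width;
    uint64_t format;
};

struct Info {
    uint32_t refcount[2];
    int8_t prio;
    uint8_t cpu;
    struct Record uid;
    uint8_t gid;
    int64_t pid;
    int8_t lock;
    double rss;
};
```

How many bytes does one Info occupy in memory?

72 bytes

Record: @0: stride [4B, align 4] → 4; @4: layer [2B, align 2] → 6; +2 pad (align 4); @8: height [4B, align 4] → 12; @12: width [1B, align 1] → 13; +3 pad (align 8); @16: format [8B, align 8] → 24; size 24, align 8
@0: refcount [8B, align 4] → 8
@8: prio [1B, align 1] → 9
@9: cpu [1B, align 1] → 10
+6 pad (align 8)
@16: uid [24B, align 8] → 40
@40: gid [1B, align 1] → 41
+7 pad (align 8)
@48: pid [8B, align 8] → 56
@56: lock [1B, align 1] → 57
+7 pad (align 8)
@64: rss [8B, align 8] → 72
size 72, align 8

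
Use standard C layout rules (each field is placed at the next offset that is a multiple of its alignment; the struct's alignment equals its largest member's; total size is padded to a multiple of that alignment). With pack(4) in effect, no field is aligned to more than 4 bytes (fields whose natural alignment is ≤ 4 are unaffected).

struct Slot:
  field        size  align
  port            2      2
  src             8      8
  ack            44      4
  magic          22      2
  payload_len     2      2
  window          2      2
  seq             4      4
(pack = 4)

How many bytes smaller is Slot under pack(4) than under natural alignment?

8

natural layout:
  @0: port [2B, align 2] → 2
  +6 pad (align 8)
  @8: src [8B, align 8] → 16
  @16: ack [44B, align 4] → 60
  @60: magic [22B, align 2] → 82
  @82: payload_len [2B, align 2] → 84
  @84: window [2B, align 2] → 86
  +2 pad (align 4)
  @88: seq [4B, align 4] → 92
  +4 tail pad (align 8)
  size 96, align 8
packed(4) layout:
  @0: port [2B, align 2] → 2
  +2 pad (align 4)
  @4: src [8B, align 4] → 12
  @12: ack [44B, align 4] → 56
  @56: magic [22B, align 2] → 78
  @78: payload_len [2B, align 2] → 80
  @80: window [2B, align 2] → 82
  +2 pad (align 4)
  @84: seq [4B, align 4] → 88
  size 88, align 4
96 − 88 = 8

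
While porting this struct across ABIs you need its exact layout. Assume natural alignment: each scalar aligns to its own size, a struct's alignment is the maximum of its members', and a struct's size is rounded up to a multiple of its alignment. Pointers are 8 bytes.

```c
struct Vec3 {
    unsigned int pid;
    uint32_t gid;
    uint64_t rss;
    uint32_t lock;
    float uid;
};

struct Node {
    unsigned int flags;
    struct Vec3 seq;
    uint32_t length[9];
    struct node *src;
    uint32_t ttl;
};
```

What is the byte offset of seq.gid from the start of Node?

Vec3: pid at 0 (size 4, align 4) → ends 4; gid at 4 (size 4, align 4) → ends 8; rss at 8 (size 8, align 8) → ends 16; lock at 16 (size 4, align 4) → ends 20; uid at 20 (size 4, align 4) → ends 24; total 24 bytes, alignment 8
flags at 0 (size 4, align 4) → ends 4
pad 4 to align 8 for seq
seq at 8 (size 24, align 8) → ends 32
within Vec3: gid at 4
8 + 4 = 12

12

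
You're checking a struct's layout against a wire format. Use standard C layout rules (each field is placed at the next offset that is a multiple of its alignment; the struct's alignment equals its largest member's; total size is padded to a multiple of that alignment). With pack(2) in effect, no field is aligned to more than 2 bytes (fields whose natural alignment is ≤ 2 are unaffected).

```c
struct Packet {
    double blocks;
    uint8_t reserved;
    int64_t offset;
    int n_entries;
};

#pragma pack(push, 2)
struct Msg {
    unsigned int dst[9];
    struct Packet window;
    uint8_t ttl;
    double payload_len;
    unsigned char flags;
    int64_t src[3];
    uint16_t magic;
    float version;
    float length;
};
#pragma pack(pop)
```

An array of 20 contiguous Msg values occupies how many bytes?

2280

Packet: blocks at 0 (size 8, align 8) → ends 8; reserved at 8 (size 1, align 1) → ends 9; pad 7 to align 8 for offset; offset at 16 (size 8, align 8) → ends 24; n_entries at 24 (size 4, align 4) → ends 28; tail pad 4 to reach multiple of 8; total 32 bytes, alignment 8
dst at 0 (size 36, align 2) → ends 36
window at 36 (size 32, align 2) → ends 68
ttl at 68 (size 1, align 1) → ends 69
pad 1 to align 2 for payload_len
payload_len at 70 (size 8, align 2) → ends 78
flags at 78 (size 1, align 1) → ends 79
pad 1 to align 2 for src
src at 80 (size 24, align 2) → ends 104
magic at 104 (size 2, align 2) → ends 106
version at 106 (size 4, align 2) → ends 110
length at 110 (size 4, align 2) → ends 114
total 114 bytes, alignment 2
array of 20: 20 × 114 = 2280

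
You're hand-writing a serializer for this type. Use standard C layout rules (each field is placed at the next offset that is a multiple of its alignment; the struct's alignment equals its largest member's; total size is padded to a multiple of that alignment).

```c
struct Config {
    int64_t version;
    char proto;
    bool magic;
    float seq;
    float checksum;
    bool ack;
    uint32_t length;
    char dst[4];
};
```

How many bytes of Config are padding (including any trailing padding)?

5

0..8  version  (8B, 8-aligned)
8..9  proto  (1B, 1-aligned)
9..10  magic  (1B, 1-aligned)
10..12  -- padding (2B)
12..16  seq  (4B, 4-aligned)
16..20  checksum  (4B, 4-aligned)
20..21  ack  (1B, 1-aligned)
21..24  -- padding (3B)
24..28  length  (4B, 4-aligned)
28..32  dst  (4B, 1-aligned)
sizeof = 32, alignof = 8
data bytes 27, size 32 → padding 5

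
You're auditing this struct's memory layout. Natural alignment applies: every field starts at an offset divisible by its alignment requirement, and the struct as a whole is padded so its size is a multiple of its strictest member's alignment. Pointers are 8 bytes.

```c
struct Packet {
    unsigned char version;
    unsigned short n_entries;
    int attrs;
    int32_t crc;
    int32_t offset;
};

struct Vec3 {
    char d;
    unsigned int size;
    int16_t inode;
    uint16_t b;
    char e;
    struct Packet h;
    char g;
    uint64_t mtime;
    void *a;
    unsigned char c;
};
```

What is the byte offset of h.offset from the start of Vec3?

Packet: version at 0 (size 1, align 1) → ends 1; pad 1 to align 2 for n_entries; n_entries at 2 (size 2, align 2) → ends 4; attrs at 4 (size 4, align 4) → ends 8; crc at 8 (size 4, align 4) → ends 12; offset at 12 (size 4, align 4) → ends 16; total 16 bytes, alignment 4
d at 0 (size 1, align 1) → ends 1
pad 3 to align 4 for size
size at 4 (size 4, align 4) → ends 8
inode at 8 (size 2, align 2) → ends 10
b at 10 (size 2, align 2) → ends 12
e at 12 (size 1, align 1) → ends 13
pad 3 to align 4 for h
h at 16 (size 16, align 4) → ends 32
within Packet: offset at 12
16 + 12 = 28

28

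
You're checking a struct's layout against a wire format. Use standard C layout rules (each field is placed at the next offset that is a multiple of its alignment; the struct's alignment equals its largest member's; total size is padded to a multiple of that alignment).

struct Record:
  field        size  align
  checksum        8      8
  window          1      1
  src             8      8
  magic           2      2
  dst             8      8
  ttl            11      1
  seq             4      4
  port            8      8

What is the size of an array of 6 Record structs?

384

checksum at 0 (size 8, align 8) → ends 8
window at 8 (size 1, align 1) → ends 9
pad 7 to align 8 for src
src at 16 (size 8, align 8) → ends 24
magic at 24 (size 2, align 2) → ends 26
pad 6 to align 8 for dst
dst at 32 (size 8, align 8) → ends 40
ttl at 40 (size 11, align 1) → ends 51
pad 1 to align 4 for seq
seq at 52 (size 4, align 4) → ends 56
port at 56 (size 8, align 8) → ends 64
total 64 bytes, alignment 8
array of 6: 6 × 64 = 384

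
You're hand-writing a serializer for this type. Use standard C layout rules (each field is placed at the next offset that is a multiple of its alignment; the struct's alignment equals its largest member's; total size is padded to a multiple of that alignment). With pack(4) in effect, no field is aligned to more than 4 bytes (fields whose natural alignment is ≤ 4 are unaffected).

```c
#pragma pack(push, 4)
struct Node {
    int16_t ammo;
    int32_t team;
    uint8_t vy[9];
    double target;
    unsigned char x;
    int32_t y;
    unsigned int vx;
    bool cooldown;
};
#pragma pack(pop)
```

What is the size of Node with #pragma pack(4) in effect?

44

0..2  ammo  (2B, 2-aligned)
2..4  -- padding (2B)
4..8  team  (4B, 4-aligned)
8..17  vy  (9B, 1-aligned)
17..20  -- padding (3B)
20..28  target  (8B, 4-aligned)
28..29  x  (1B, 1-aligned)
29..32  -- padding (3B)
32..36  y  (4B, 4-aligned)
36..40  vx  (4B, 4-aligned)
40..41  cooldown  (1B, 1-aligned)
41..44  -- tail padding (3B)
sizeof = 44, alignof = 4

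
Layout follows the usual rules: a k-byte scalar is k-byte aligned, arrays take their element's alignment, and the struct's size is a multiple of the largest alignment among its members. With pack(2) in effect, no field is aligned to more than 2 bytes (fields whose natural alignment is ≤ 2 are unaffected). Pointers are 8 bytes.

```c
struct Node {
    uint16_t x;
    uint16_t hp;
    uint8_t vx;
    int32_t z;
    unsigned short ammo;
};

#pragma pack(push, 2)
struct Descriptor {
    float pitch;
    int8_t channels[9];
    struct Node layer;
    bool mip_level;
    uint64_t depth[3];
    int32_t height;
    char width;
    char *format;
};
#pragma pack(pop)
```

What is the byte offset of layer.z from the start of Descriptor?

Node: @0: x [2B, align 2] → 2; @2: hp [2B, align 2] → 4; @4: vx [1B, align 1] → 5; +3 pad (align 4); @8: z [4B, align 4] → 12; @12: ammo [2B, align 2] → 14; +2 tail pad (align 4); size 16, align 4
@0: pitch [4B, align 2] → 4
@4: channels [9B, align 1] → 13
+1 pad (align 2)
@14: layer [16B, align 2] → 30
within Node: z at 8
14 + 8 = 22

22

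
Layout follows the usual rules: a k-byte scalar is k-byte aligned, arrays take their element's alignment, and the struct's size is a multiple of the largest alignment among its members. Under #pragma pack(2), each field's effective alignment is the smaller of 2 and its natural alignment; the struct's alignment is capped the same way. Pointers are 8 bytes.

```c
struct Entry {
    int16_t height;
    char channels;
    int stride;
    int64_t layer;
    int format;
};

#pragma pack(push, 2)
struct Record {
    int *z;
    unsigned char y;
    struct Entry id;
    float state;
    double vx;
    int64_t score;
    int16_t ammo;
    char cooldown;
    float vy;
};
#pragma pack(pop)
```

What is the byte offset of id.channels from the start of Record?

Entry: height at 0 (size 2, align 2) → ends 2; channels at 2 (size 1, align 1) → ends 3; pad 1 to align 4 for stride; stride at 4 (size 4, align 4) → ends 8; layer at 8 (size 8, align 8) → ends 16; format at 16 (size 4, align 4) → ends 20; tail pad 4 to reach multiple of 8; total 24 bytes, alignment 8
z at 0 (size 8, align 2) → ends 8
y at 8 (size 1, align 1) → ends 9
pad 1 to align 2 for id
id at 10 (size 24, align 2) → ends 34
within Entry: channels at 2
10 + 2 = 12

12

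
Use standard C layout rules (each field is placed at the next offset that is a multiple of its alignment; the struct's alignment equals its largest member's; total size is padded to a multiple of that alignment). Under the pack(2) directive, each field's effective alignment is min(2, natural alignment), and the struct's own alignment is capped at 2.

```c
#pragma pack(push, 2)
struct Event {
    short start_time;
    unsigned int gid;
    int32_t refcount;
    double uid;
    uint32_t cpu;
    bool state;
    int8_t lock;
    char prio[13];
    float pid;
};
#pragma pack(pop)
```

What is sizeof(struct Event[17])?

@0: start_time [2B, align 2] → 2
@2: gid [4B, align 2] → 6
@6: refcount [4B, align 2] → 10
@10: uid [8B, align 2] → 18
@18: cpu [4B, align 2] → 22
@22: state [1B, align 1] → 23
@23: lock [1B, align 1] → 24
@24: prio [13B, align 1] → 37
+1 pad (align 2)
@38: pid [4B, align 2] → 42
size 42, align 2
array of 17: 17 × 42 = 714

714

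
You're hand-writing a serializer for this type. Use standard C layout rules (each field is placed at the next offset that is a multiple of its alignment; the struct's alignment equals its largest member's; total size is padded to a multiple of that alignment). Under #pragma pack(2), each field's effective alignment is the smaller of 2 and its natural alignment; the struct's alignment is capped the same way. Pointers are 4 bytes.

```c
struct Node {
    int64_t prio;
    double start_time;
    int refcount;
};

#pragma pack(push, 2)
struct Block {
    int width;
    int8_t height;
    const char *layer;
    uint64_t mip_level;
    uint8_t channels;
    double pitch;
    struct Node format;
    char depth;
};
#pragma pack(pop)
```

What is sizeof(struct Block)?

54 bytes

Node: prio at 0 (size 8, align 8) → ends 8; start_time at 8 (size 8, align 8) → ends 16; refcount at 16 (size 4, align 4) → ends 20; tail pad 4 to reach multiple of 8; total 24 bytes, alignment 8
width at 0 (size 4, align 2) → ends 4
height at 4 (size 1, align 1) → ends 5
pad 1 to align 2 for layer
layer at 6 (size 4, align 2) → ends 10
mip_level at 10 (size 8, align 2) → ends 18
channels at 18 (size 1, align 1) → ends 19
pad 1 to align 2 for pitch
pitch at 20 (size 8, align 2) → ends 28
format at 28 (size 24, align 2) → ends 52
depth at 52 (size 1, align 1) → ends 53
tail pad 1 to reach multiple of 2
total 54 bytes, alignment 2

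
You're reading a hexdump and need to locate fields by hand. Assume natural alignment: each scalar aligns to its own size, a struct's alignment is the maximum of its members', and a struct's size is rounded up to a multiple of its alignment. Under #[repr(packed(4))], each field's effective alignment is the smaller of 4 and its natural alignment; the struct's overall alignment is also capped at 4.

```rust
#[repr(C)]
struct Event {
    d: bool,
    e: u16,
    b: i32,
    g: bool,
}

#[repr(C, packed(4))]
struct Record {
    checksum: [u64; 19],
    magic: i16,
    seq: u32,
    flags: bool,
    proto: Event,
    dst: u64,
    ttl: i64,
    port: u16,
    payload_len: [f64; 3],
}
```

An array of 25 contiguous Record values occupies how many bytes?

5500

Event: @0: d [1B, align 1] → 1; +1 pad (align 2); @2: e [2B, align 2] → 4; @4: b [4B, align 4] → 8; @8: g [1B, align 1] → 9; +3 tail pad (align 4); size 12, align 4
@0: checksum [152B, align 4] → 152
@152: magic [2B, align 2] → 154
+2 pad (align 4)
@156: seq [4B, align 4] → 160
@160: flags [1B, align 1] → 161
+3 pad (align 4)
@164: proto [12B, align 4] → 176
@176: dst [8B, align 4] → 184
@184: ttl [8B, align 4] → 192
@192: port [2B, align 2] → 194
+2 pad (align 4)
@196: payload_len [24B, align 4] → 220
size 220, align 4
array of 25: 25 × 220 = 5500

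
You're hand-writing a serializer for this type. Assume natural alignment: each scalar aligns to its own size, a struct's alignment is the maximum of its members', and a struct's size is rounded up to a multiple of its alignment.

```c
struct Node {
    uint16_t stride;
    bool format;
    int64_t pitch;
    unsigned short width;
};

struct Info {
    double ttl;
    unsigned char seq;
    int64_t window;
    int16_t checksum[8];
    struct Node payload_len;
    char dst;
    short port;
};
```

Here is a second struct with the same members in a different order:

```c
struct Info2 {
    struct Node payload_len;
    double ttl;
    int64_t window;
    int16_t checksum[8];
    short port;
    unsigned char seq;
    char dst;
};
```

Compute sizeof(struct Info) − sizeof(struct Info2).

Node: stride at 0 (size 2, align 2) → ends 2; format at 2 (size 1, align 1) → ends 3; pad 5 to align 8 for pitch; pitch at 8 (size 8, align 8) → ends 16; width at 16 (size 2, align 2) → ends 18; tail pad 6 to reach multiple of 8; total 24 bytes, alignment 8
ttl at 0 (size 8, align 8) → ends 8
seq at 8 (size 1, align 1) → ends 9
pad 7 to align 8 for window
window at 16 (size 8, align 8) → ends 24
checksum at 24 (size 16, align 2) → ends 40
payload_len at 40 (size 24, align 8) → ends 64
dst at 64 (size 1, align 1) → ends 65
pad 1 to align 2 for port
port at 66 (size 2, align 2) → ends 68
tail pad 4 to reach multiple of 8
total 72 bytes, alignment 8
— Info2 —
payload_len at 0 (size 24, align 8) → ends 24
ttl at 24 (size 8, align 8) → ends 32
window at 32 (size 8, align 8) → ends 40
checksum at 40 (size 16, align 2) → ends 56
port at 56 (size 2, align 2) → ends 58
seq at 58 (size 1, align 1) → ends 59
dst at 59 (size 1, align 1) → ends 60
tail pad 4 to reach multiple of 8
total 64 bytes, alignment 8
72 − 64 = 8

8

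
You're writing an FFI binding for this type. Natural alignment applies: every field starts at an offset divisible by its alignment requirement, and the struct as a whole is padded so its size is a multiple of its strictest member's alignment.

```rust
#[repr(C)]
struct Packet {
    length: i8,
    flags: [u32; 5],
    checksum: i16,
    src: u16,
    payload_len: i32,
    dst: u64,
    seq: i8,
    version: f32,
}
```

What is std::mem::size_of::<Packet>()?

48 bytes

0..1  length  (1B, 1-aligned)
1..4  -- padding (3B)
4..24  flags  (20B, 4-aligned)
24..26  checksum  (2B, 2-aligned)
26..28  src  (2B, 2-aligned)
28..32  payload_len  (4B, 4-aligned)
32..40  dst  (8B, 8-aligned)
40..41  seq  (1B, 1-aligned)
41..44  -- padding (3B)
44..48  version  (4B, 4-aligned)
sizeof = 48, alignof = 8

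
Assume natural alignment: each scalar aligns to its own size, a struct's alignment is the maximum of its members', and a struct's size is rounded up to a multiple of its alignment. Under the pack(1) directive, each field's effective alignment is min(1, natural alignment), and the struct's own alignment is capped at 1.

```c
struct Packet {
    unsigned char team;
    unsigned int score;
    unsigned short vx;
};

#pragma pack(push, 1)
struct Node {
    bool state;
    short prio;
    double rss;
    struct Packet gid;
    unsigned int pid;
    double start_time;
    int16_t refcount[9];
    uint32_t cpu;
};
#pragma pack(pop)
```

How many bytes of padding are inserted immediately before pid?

0

Packet: team at 0 (size 1, align 1) → ends 1; pad 3 to align 4 for score; score at 4 (size 4, align 4) → ends 8; vx at 8 (size 2, align 2) → ends 10; tail pad 2 to reach multiple of 4; total 12 bytes, alignment 4
state at 0 (size 1, align 1) → ends 1
prio at 1 (size 2, align 1) → ends 3
rss at 3 (size 8, align 1) → ends 11
gid at 11 (size 12, align 1) → ends 23
pid at 23 (size 4, align 1) → ends 27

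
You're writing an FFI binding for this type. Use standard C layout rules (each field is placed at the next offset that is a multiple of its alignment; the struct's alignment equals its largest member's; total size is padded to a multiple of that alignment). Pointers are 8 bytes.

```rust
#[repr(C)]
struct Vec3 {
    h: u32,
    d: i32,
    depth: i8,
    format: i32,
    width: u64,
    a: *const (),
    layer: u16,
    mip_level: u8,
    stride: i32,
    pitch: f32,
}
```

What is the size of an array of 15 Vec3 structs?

h at 0 (size 4, align 4) → ends 4
d at 4 (size 4, align 4) → ends 8
depth at 8 (size 1, align 1) → ends 9
pad 3 to align 4 for format
format at 12 (size 4, align 4) → ends 16
width at 16 (size 8, align 8) → ends 24
a at 24 (size 8, align 8) → ends 32
layer at 32 (size 2, align 2) → ends 34
mip_level at 34 (size 1, align 1) → ends 35
pad 1 to align 4 for stride
stride at 36 (size 4, align 4) → ends 40
pitch at 40 (size 4, align 4) → ends 44
tail pad 4 to reach multiple of 8
total 48 bytes, alignment 8
array of 15: 15 × 48 = 720

720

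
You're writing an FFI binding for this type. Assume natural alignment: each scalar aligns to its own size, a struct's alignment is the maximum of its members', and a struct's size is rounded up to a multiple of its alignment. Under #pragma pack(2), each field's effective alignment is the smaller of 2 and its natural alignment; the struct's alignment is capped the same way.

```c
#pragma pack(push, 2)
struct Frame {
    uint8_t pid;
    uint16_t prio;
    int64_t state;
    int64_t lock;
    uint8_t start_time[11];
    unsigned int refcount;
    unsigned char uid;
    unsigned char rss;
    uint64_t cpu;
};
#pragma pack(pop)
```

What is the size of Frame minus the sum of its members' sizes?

@0: pid [1B, align 1] → 1
+1 pad (align 2)
@2: prio [2B, align 2] → 4
@4: state [8B, align 2] → 12
@12: lock [8B, align 2] → 20
@20: start_time [11B, align 1] → 31
+1 pad (align 2)
@32: refcount [4B, align 2] → 36
@36: uid [1B, align 1] → 37
@37: rss [1B, align 1] → 38
@38: cpu [8B, align 2] → 46
size 46, align 2
data bytes 44, size 46 → padding 2

2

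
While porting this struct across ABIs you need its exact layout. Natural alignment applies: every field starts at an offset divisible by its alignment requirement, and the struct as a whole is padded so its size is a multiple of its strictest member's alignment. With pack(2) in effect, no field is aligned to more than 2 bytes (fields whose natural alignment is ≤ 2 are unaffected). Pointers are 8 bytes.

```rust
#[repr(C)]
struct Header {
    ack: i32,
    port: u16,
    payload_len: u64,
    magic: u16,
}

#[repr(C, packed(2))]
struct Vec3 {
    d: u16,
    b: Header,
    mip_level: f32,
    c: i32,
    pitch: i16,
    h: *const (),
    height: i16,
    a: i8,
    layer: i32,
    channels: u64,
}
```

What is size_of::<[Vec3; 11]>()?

660

Header: ack at 0 (size 4, align 4) → ends 4; port at 4 (size 2, align 2) → ends 6; pad 2 to align 8 for payload_len; payload_len at 8 (size 8, align 8) → ends 16; magic at 16 (size 2, align 2) → ends 18; tail pad 6 to reach multiple of 8; total 24 bytes, alignment 8
d at 0 (size 2, align 2) → ends 2
b at 2 (size 24, align 2) → ends 26
mip_level at 26 (size 4, align 2) → ends 30
c at 30 (size 4, align 2) → ends 34
pitch at 34 (size 2, align 2) → ends 36
h at 36 (size 8, align 2) → ends 44
height at 44 (size 2, align 2) → ends 46
a at 46 (size 1, align 1) → ends 47
pad 1 to align 2 for layer
layer at 48 (size 4, align 2) → ends 52
channels at 52 (size 8, align 2) → ends 60
total 60 bytes, alignment 2
array of 11: 11 × 60 = 660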